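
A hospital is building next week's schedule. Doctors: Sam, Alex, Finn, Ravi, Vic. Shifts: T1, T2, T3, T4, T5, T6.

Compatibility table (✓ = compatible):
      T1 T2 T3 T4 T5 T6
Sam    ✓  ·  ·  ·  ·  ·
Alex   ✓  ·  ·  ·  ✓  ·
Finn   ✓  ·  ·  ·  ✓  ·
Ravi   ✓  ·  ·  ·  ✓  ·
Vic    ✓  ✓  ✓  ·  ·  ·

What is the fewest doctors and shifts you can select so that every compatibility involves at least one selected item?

{Vic, T1, T5} is a vertex cover of size 3: every edge has an endpoint in this set.
No smaller cover exists because Sam–T1, Alex–T5, Vic–T2 is a matching of size 3, and a cover must include an endpoint of each of these disjoint edges (König's theorem).

3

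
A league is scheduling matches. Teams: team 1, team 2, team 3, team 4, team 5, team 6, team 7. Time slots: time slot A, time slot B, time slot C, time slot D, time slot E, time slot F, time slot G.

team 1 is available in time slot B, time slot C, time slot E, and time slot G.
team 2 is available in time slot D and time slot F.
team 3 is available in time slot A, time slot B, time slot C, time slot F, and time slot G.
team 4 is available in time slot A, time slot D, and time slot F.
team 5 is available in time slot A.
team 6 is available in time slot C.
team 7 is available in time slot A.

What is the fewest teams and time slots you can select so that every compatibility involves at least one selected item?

{team 1, team 2, team 3, team 4, team 6, time slot A} is a vertex cover of size 6: every edge has an endpoint in this set.
No smaller cover exists because team 1–time slot B, team 2–time slot D, team 3–time slot G, team 4–time slot F, team 5–time slot A, team 6–time slot C is a matching of size 6, and a cover must include an endpoint of each of these disjoint edges (König's theorem).

6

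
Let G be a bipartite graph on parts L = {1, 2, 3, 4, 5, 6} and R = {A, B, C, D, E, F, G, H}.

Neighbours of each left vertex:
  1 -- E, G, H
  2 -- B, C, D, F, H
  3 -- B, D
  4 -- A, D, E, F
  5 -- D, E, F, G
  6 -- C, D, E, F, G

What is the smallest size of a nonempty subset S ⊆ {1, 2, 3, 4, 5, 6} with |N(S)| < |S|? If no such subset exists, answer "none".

A matching saturating every left vertex exists, for instance 1→E, 2→H, 3→B, 4→F, 5→D, 6→G.
By Hall's marriage theorem, this means |N(S)| ≥ |S| for every subset S, so no violating subset exists.

none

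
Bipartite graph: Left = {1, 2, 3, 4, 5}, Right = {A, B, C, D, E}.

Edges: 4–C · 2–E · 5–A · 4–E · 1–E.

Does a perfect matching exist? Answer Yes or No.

The set {1, 2, 3} has only 1 neighbour ({E}), so by Hall's theorem at most 3 of the 5 left vertices can be matched.
Hence no matching covers every left vertex.

No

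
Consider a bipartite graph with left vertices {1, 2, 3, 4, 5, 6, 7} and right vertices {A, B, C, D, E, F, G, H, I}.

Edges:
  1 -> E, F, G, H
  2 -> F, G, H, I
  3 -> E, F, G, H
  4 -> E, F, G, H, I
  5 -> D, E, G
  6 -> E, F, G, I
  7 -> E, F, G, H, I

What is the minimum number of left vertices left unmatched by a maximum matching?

For example, pair 1→H, 2→I, 3→G, 4→F, 5→D, 6→E.
The set {1, 2, 3, 4, 6, 7} has only 5 neighbours ({E, F, G, H, I}), so by Hall's theorem at most 6 of the 7 left vertices can be matched.
That matches 6 of the 7, leaving 1 unmatched; no matching can do better.

1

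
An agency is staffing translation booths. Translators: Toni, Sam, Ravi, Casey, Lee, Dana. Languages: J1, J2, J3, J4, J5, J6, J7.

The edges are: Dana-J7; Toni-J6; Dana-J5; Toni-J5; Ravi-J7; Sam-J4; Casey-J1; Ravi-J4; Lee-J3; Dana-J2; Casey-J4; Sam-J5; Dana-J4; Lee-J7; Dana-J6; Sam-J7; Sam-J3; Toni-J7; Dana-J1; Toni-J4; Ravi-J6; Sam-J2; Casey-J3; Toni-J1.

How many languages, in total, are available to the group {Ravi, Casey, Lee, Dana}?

The union of neighbours of {Ravi, Casey, Lee, Dana} is {J1, J2, J3, J4, J5, J6, J7}, which has 7 elements.
Since |N(S)| = 7 ≥ |S| = 4, Hall's condition holds for this subset.

7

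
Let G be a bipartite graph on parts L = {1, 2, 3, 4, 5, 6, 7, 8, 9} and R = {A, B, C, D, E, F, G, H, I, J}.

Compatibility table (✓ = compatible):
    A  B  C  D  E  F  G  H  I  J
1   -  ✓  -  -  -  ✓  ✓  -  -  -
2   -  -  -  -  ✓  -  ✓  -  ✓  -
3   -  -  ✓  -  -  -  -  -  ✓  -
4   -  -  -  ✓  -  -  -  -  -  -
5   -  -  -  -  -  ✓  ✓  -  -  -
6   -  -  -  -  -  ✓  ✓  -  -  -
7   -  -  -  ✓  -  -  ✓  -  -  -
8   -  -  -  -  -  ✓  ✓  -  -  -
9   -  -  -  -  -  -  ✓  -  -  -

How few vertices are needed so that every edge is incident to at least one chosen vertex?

6

A maximum matching has 6 edges (e.g. 1–B, 2–E, 3–C, 4–D, 5–G, 6–F).
By König's theorem the minimum vertex cover has the same size. One such cover is {1, 2, 3, D, F, G}.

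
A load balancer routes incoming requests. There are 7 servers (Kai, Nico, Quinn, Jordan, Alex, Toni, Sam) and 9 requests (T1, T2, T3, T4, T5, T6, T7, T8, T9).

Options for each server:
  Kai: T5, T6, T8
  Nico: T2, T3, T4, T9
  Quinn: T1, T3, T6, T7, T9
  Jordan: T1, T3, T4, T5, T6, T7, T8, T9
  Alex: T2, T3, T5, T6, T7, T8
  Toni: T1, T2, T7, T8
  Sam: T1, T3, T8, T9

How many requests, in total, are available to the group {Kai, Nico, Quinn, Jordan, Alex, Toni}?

The union of neighbours of {Kai, Nico, Quinn, Jordan, Alex, Toni} is {T1, T2, T3, T4, T5, T6, T7, T8, T9}, which has 9 elements.
Since |N(S)| = 9 ≥ |S| = 6, Hall's condition holds for this subset.

9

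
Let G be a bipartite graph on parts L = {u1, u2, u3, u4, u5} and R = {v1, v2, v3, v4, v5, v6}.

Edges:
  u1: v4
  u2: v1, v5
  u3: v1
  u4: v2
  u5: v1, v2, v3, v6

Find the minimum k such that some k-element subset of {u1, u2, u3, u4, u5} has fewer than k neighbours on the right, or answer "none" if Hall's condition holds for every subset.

none

A matching saturating every left vertex exists, for instance u1→v4, u2→v5, u3→v1, u4→v2, u5→v6.
By Hall's marriage theorem, this means |N(S)| ≥ |S| for every subset S, so no violating subset exists.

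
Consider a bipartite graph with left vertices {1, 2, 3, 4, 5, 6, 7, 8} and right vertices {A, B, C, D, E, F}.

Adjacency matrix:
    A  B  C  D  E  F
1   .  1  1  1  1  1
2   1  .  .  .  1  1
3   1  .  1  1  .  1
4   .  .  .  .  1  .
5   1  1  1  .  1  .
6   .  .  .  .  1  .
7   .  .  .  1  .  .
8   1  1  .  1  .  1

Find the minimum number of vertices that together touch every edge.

6

{A, B, C, D, E, F} is a vertex cover of size 6: every edge has an endpoint in this set.
No smaller cover exists because 1–F, 2–A, 3–C, 4–E, 5–B, 7–D is a matching of size 6, and a cover must include an endpoint of each of these disjoint edges (König's theorem).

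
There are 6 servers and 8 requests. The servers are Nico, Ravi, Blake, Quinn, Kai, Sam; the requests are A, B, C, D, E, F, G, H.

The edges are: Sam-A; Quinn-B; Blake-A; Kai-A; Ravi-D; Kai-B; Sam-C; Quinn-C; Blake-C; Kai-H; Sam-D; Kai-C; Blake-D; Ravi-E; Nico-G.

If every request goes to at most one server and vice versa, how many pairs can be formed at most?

For example, pair Nico-G, Ravi-E, Blake-D, Quinn-B, Kai-H, Sam-C.
This saturates every server, so 6 is the maximum.

6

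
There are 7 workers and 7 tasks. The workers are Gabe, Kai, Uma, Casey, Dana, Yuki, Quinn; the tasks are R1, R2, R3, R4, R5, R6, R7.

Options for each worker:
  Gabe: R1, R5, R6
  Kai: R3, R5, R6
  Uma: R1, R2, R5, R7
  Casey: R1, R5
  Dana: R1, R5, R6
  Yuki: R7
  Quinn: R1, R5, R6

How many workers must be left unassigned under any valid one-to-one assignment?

A valid assignment of size 6: Gabe→R6, Kai→R3, Uma→R2, Casey→R1, Dana→R5, Yuki→R7.
The set {Gabe, Casey, Dana, Quinn} has only 3 neighbours ({R1, R5, R6}), so by Hall's theorem at most 6 of the 7 workers can be matched.
That matches 6 of the 7, leaving 1 unmatched; no matching can do better.

1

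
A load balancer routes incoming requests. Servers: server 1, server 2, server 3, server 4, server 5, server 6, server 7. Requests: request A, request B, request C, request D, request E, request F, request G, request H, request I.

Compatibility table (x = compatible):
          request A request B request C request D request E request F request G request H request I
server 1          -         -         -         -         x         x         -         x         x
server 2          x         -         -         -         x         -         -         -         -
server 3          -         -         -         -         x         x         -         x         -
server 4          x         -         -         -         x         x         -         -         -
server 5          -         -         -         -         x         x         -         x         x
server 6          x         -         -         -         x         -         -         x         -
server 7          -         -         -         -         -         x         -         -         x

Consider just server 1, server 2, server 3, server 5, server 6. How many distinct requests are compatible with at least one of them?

5

The union of neighbours of {server 1, server 2, server 3, server 5, server 6} is {request A, request E, request F, request H, request I}, which has 5 elements.
Since |N(S)| = 5 ≥ |S| = 5, Hall's condition holds for this subset.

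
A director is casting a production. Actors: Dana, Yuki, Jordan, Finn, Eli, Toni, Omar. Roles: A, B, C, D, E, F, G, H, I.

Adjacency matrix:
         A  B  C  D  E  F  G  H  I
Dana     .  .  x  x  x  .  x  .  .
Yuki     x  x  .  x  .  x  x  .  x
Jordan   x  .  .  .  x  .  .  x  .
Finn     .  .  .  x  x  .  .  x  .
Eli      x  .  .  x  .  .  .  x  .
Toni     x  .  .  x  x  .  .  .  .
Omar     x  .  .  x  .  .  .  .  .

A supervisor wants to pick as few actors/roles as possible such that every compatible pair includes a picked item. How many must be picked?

The 6 edges Dana–C, Yuki–G, Jordan–A, Finn–D, Eli–H, Toni–E form a matching, so any vertex cover needs at least 6 vertices (one per matched edge).
Conversely {Dana, Yuki, A, D, E, H} meets every edge and has exactly 6 vertices, so 6 is optimal.

6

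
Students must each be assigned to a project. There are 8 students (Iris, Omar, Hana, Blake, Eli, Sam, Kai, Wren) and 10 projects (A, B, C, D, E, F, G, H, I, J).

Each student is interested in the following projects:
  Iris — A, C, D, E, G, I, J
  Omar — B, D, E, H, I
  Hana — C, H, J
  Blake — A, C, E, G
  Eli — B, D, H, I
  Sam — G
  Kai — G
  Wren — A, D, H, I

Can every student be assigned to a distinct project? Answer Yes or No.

The set {Sam, Kai} has only 1 neighbour ({G}), so by Hall's theorem at most 7 of the 8 students can be matched.
Hence no matching covers every student.

No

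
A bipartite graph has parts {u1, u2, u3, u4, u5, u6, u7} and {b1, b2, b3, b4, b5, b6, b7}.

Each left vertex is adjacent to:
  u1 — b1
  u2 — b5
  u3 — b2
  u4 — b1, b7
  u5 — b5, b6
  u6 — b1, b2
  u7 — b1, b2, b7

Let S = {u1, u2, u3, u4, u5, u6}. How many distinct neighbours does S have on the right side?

5

The union of neighbours of {u1, u2, u3, u4, u5, u6} is {b1, b2, b5, b6, b7}, which has 5 elements.
Since |N(S)| = 5 < |S| = 6, Hall's condition fails for this subset.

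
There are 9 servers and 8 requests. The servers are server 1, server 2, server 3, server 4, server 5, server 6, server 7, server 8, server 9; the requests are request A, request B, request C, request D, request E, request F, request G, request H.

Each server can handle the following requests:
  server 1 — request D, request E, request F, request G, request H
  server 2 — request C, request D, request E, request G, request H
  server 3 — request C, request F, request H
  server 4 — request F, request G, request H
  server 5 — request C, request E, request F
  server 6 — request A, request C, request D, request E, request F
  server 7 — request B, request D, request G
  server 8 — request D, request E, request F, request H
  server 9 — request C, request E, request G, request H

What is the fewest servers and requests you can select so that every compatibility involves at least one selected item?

8

The 8 edges server 1–request D, server 2–request H, server 3–request C, server 4–request G, server 5–request E, server 6–request A, server 7–request B, server 8–request F form a matching, so any vertex cover needs at least 8 vertices (one per matched edge).
Conversely {server 6, server 7, request C, request D, request E, request F, request G, request H} meets every edge and has exactly 8 vertices, so 8 is optimal.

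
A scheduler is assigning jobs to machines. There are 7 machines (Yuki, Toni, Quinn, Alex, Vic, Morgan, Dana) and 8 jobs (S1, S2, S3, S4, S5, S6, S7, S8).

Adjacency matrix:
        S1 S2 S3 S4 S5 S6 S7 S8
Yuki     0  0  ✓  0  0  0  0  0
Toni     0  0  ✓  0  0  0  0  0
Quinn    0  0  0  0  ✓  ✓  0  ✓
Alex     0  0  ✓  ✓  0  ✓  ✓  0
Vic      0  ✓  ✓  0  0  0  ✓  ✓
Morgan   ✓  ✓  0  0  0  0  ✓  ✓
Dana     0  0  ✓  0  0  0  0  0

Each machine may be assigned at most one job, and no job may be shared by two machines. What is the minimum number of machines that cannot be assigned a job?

For example, pair Yuki-S3, Quinn-S6, Alex-S4, Vic-S8, Morgan-S2.
The set {Yuki, Toni, Dana} has only 1 neighbour ({S3}), so by Hall's theorem at most 5 of the 7 machines can be matched.
That matches 5 of the 7, leaving 2 unmatched; no matching can do better.

2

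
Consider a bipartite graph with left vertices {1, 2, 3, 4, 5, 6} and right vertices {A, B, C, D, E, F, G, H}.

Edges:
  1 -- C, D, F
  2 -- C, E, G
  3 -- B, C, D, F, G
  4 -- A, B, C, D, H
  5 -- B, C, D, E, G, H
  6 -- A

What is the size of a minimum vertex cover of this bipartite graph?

6

The 6 edges 1–F, 2–E, 3–B, 4–H, 5–G, 6–A form a matching, so any vertex cover needs at least 6 vertices (one per matched edge).
Conversely {1, 2, 3, 4, 5, 6} meets every edge and has exactly 6 vertices, so 6 is optimal.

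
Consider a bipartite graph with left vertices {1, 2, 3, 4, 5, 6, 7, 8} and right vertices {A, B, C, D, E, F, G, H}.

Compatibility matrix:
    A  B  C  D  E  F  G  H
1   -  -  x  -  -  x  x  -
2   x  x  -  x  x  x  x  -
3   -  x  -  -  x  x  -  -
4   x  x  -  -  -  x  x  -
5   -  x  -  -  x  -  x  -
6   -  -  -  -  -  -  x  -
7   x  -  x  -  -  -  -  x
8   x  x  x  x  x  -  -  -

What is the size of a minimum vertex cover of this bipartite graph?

The 8 edges 1–C, 2–D, 3–F, 4–B, 5–E, 6–G, 7–H, 8–A form a matching, so any vertex cover needs at least 8 vertices (one per matched edge).
Conversely {1, 2, 3, 4, 5, 6, 7, 8} meets every edge and has exactly 8 vertices, so 8 is optimal.

8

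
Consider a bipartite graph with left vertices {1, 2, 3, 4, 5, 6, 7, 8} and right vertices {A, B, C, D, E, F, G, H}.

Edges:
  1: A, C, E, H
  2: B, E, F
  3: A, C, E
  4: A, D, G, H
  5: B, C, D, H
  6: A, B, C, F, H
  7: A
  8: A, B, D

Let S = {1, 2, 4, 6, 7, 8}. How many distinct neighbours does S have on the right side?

8

The union of neighbours of {1, 2, 4, 6, 7, 8} is {A, B, C, D, E, F, G, H}, which has 8 elements.
Since |N(S)| = 8 ≥ |S| = 6, Hall's condition holds for this subset.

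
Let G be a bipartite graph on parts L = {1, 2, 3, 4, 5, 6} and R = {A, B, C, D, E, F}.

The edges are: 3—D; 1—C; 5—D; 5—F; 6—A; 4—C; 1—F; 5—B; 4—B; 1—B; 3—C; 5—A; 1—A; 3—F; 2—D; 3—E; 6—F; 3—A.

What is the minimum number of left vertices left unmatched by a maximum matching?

0

A valid assignment of size 6: 1–B, 2–D, 3–E, 4–C, 5–A, 6–F.
All 6 left vertices are matched, so no larger matching exists.
That matches 6 of the 6, leaving 0 unmatched; no matching can do better.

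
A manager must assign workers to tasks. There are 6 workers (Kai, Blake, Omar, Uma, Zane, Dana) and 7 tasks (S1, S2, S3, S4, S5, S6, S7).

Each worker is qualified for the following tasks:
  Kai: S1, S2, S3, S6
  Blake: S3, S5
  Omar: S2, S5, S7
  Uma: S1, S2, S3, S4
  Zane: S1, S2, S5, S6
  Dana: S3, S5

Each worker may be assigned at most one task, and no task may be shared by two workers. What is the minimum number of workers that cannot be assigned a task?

0

A valid assignment of size 6: Kai-S6, Blake-S5, Omar-S7, Uma-S4, Zane-S2, Dana-S3.
This saturates every worker, so 6 is the maximum.
That matches 6 of the 6, leaving 0 unmatched; no matching can do better.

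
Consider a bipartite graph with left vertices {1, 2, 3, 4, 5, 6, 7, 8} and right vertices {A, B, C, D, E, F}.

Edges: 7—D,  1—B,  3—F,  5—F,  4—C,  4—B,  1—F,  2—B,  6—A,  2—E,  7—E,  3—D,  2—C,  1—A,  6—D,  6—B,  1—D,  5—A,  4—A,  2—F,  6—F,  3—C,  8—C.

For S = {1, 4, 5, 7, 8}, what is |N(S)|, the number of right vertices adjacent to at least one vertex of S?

6

The union of neighbours of {1, 4, 5, 7, 8} is {A, B, C, D, E, F}, which has 6 elements.
Since |N(S)| = 6 ≥ |S| = 5, Hall's condition holds for this subset.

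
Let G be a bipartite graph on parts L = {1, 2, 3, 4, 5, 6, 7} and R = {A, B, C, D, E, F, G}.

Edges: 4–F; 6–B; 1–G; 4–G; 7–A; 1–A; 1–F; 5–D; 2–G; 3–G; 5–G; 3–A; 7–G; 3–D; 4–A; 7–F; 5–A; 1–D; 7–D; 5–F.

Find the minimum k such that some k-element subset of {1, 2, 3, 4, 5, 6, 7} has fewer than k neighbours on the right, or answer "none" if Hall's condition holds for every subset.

Take S = {1, 2, 3, 4, 5}. Its neighbourhood is {A, D, F, G}, so |N(S)| = 4 < |S| = 5.
Every subset of size less than 5 has at least as many neighbours as members, so 5 is the minimum.

5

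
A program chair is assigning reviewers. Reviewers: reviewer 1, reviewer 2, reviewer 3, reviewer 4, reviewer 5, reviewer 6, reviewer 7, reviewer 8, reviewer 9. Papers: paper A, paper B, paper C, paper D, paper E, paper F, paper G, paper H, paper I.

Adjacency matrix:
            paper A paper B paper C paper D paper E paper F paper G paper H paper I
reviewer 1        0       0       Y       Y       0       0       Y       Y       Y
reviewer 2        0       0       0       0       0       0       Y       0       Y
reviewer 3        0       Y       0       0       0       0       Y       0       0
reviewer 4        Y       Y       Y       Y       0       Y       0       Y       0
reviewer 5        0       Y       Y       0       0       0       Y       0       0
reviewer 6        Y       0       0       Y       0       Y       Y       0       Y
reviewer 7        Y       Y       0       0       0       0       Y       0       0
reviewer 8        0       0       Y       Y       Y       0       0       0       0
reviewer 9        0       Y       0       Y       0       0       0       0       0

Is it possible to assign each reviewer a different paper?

A valid assignment of size 9: reviewer 1–paper H, reviewer 2–paper G, reviewer 3–paper B, reviewer 4–paper F, reviewer 5–paper C, reviewer 6–paper I, reviewer 7–paper A, reviewer 8–paper E, reviewer 9–paper D.
All 9 reviewers are covered.

Yes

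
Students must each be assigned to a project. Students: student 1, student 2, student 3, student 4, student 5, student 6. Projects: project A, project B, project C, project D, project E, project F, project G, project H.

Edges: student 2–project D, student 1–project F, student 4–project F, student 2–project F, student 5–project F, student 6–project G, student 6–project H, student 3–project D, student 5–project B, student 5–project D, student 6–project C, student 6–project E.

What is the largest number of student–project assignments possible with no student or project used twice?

One maximum matching: student 1→project F, student 2→project D, student 5→project B, student 6→project E.
The set {student 1, student 2, student 3, student 4} has only 2 neighbours ({project D, project F}), so by Hall's theorem at most 4 of the 6 students can be matched.

4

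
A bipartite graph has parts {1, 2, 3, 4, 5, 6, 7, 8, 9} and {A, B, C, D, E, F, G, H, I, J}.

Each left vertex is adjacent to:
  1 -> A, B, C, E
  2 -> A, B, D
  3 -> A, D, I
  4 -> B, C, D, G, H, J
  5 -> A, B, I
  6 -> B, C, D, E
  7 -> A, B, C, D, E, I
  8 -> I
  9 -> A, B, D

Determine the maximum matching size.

One maximum matching: 1→C, 2→B, 3→D, 4→J, 5→I, 6→E, 7→A.
The set {1, 2, 3, 5, 6, 7, 8, 9} has only 6 neighbours ({A, B, C, D, E, I}), so by Hall's theorem at most 7 of the 9 left vertices can be matched.

7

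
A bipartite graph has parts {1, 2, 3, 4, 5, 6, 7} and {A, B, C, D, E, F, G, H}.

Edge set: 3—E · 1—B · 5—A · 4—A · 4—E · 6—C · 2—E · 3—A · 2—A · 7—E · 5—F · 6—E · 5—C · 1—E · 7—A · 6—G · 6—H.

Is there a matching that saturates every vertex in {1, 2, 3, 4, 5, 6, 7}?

The set {2, 3, 4, 7} has only 2 neighbours ({A, E}), so by Hall's theorem at most 5 of the 7 left vertices can be matched.
Hence no matching covers every left vertex.

No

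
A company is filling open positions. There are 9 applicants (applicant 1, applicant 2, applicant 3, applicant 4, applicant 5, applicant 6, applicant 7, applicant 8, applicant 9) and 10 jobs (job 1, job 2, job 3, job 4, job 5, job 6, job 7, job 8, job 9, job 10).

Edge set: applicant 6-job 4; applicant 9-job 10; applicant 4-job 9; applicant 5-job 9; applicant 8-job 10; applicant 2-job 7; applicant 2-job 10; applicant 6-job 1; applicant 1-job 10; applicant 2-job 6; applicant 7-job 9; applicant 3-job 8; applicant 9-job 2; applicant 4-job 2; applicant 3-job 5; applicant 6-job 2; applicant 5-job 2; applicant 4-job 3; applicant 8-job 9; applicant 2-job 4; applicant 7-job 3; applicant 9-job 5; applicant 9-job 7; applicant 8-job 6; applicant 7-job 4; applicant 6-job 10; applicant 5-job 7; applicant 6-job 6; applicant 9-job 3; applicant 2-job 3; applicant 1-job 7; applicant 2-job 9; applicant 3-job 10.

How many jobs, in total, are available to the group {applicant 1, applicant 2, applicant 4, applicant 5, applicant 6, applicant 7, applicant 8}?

The union of neighbours of {applicant 1, applicant 2, applicant 4, applicant 5, applicant 6, applicant 7, applicant 8} is {job 1, job 2, job 3, job 4, job 6, job 7, job 9, job 10}, which has 8 elements.
Since |N(S)| = 8 ≥ |S| = 7, Hall's condition holds for this subset.

8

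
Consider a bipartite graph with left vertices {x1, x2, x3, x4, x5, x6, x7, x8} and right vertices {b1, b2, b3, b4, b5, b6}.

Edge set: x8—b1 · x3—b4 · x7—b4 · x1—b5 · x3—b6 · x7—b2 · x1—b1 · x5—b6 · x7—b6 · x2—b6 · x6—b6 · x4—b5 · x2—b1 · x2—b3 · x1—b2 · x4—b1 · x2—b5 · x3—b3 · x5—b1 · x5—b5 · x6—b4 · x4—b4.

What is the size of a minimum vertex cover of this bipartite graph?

The 6 edges x1–b2, x2–b3, x3–b4, x4–b5, x5–b1, x6–b6 form a matching, so any vertex cover needs at least 6 vertices (one per matched edge).
Conversely {b1, b2, b3, b4, b5, b6} meets every edge and has exactly 6 vertices, so 6 is optimal.

6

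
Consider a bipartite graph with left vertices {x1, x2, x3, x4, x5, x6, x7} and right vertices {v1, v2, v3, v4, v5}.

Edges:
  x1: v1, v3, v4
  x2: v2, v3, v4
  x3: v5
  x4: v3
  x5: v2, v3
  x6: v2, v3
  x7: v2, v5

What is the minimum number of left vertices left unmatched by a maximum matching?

2

For example, pair x1→v1, x2→v4, x3→v5, x4→v3, x5→v2.
The set {x3, x4, x5, x6, x7} has only 3 neighbours ({v2, v3, v5}), so by Hall's theorem at most 5 of the 7 left vertices can be matched.
That matches 5 of the 7, leaving 2 unmatched; no matching can do better.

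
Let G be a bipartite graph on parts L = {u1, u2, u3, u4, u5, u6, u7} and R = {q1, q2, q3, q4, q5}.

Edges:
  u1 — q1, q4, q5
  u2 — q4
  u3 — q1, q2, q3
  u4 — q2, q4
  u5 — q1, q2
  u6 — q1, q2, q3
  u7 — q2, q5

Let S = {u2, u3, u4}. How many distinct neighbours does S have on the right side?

4

The union of neighbours of {u2, u3, u4} is {q1, q2, q3, q4}, which has 4 elements.
Since |N(S)| = 4 ≥ |S| = 3, Hall's condition holds for this subset.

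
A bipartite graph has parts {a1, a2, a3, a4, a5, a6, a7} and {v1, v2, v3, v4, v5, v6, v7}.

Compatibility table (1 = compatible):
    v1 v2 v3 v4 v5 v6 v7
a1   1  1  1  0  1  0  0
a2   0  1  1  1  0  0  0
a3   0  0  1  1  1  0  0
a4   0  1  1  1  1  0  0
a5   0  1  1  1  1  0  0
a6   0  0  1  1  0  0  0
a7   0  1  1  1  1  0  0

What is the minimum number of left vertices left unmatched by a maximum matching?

A valid assignment of size 5: a1–v1, a2–v3, a3–v5, a4–v4, a5–v2.
The set {a2, a3, a4, a5, a6, a7} has only 4 neighbours ({v2, v3, v4, v5}), so by Hall's theorem at most 5 of the 7 left vertices can be matched.
That matches 5 of the 7, leaving 2 unmatched; no matching can do better.

2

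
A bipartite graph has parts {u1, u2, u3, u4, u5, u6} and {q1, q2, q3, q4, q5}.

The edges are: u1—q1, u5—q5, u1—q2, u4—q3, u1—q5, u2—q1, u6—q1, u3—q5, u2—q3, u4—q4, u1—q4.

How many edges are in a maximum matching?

For example, pair u1–q2, u2–q3, u3–q5, u4–q4, u6–q1.
The set {u3, u5} has only 1 neighbour ({q5}), so by Hall's theorem at most 5 of the 6 left vertices can be matched.

5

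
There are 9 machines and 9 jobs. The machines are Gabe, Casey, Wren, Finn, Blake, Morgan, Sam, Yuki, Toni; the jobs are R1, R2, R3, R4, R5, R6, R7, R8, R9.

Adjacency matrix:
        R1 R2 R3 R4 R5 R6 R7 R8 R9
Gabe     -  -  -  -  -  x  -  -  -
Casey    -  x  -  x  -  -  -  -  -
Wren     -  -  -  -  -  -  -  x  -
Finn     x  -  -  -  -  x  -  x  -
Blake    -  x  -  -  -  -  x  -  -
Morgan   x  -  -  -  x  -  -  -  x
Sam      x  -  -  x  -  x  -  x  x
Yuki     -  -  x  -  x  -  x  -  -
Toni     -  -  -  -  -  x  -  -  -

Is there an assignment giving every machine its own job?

The set {Gabe, Toni} has only 1 neighbour ({R6}), so by Hall's theorem at most 8 of the 9 machines can be matched.
Hence no matching covers every machine.

No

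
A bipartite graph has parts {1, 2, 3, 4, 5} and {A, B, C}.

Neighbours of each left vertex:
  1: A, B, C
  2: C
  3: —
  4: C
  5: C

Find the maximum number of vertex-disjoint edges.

2

A valid assignment of size 2: 1–B, 2–C.
The set {2, 3, 4, 5} has only 1 neighbour ({C}), so by Hall's theorem at most 2 of the 5 left vertices can be matched.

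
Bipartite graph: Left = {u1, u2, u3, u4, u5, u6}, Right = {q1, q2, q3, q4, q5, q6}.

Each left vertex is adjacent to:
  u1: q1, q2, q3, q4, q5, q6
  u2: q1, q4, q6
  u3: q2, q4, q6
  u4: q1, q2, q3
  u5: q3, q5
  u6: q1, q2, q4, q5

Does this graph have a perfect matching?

Yes

One maximum matching: u1-q1, u2-q4, u3-q6, u4-q3, u5-q5, u6-q2.
All 6 left vertices are covered.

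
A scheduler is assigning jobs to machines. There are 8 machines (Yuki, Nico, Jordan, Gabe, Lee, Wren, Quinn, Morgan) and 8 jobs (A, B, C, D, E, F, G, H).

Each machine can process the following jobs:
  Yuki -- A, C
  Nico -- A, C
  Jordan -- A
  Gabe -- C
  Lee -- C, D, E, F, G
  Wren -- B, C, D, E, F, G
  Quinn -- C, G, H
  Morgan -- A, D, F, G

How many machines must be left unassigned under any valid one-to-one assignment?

One maximum matching: Yuki→A, Nico→C, Lee→G, Wren→E, Quinn→H, Morgan→F.
The set {Yuki, Nico, Jordan, Gabe} has only 2 neighbours ({A, C}), so by Hall's theorem at most 6 of the 8 machines can be matched.
That matches 6 of the 8, leaving 2 unmatched; no matching can do better.

2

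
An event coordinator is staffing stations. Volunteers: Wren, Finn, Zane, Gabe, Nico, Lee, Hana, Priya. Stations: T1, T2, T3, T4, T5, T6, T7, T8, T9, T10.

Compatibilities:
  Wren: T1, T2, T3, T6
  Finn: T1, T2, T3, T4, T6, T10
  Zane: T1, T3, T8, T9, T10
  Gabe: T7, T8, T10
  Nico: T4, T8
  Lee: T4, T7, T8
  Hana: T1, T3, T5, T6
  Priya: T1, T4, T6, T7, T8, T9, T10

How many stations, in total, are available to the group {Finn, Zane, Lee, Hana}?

10

The union of neighbours of {Finn, Zane, Lee, Hana} is {T1, T2, T3, T4, T5, T6, T7, T8, T9, T10}, which has 10 elements.
Since |N(S)| = 10 ≥ |S| = 4, Hall's condition holds for this subset.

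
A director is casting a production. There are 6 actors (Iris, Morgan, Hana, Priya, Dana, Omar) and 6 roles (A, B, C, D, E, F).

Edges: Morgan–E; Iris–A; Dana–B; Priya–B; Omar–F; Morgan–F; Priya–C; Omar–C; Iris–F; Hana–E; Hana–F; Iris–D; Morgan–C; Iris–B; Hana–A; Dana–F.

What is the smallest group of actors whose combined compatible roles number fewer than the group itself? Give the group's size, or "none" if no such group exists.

none

A matching saturating every actor exists, for instance Iris→D, Morgan→E, Hana→A, Priya→C, Dana→B, Omar→F.
By Hall's marriage theorem, this means |N(S)| ≥ |S| for every subset S, so no violating subset exists.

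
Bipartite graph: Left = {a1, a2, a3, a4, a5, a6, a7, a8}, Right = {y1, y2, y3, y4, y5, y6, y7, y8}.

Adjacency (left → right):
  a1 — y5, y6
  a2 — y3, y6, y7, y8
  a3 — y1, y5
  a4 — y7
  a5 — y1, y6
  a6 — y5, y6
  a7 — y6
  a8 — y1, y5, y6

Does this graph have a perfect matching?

The set {a1, a3, a5, a6, a7, a8} has only 3 neighbours ({y1, y5, y6}), so by Hall's theorem at most 5 of the 8 left vertices can be matched.
Hence no matching covers every left vertex.

No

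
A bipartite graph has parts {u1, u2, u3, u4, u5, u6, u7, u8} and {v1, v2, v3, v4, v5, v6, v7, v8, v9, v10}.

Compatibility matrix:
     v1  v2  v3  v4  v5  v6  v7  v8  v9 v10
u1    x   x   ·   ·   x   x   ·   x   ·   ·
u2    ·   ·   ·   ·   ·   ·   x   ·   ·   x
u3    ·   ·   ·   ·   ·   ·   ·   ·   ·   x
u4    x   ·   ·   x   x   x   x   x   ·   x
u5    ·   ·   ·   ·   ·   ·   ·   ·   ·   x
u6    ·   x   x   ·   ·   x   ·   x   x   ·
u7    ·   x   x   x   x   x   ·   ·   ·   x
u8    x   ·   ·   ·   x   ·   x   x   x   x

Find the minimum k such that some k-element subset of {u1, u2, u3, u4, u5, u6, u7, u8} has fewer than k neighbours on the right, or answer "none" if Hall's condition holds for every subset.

Take S = {u3, u5}. Its neighbourhood is {v10}, so |N(S)| = 1 < |S| = 2.
No single vertex violates Hall's condition since each has at least one neighbour, so 2 is the minimum.

2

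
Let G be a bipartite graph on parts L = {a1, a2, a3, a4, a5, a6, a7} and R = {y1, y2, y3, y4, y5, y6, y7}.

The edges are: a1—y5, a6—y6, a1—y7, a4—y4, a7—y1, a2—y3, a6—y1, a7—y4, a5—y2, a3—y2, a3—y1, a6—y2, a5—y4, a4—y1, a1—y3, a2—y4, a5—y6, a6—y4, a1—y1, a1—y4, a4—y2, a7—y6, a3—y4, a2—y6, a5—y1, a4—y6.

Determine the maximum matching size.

6

One maximum matching: a1→y7, a2→y3, a3→y4, a4→y6, a5→y2, a6→y1.
The set {a3, a4, a5, a6, a7} has only 4 neighbours ({y1, y2, y4, y6}), so by Hall's theorem at most 6 of the 7 left vertices can be matched.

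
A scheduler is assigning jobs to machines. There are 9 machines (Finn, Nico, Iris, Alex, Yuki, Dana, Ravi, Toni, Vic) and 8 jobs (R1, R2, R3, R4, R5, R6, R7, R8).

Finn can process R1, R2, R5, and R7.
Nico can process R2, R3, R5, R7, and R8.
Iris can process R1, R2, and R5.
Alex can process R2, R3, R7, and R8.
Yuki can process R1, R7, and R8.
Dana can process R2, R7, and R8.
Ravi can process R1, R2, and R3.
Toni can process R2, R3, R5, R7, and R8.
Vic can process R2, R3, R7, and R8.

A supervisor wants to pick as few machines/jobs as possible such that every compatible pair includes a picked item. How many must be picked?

A maximum matching has 6 edges (e.g. Finn–R1, Nico–R2, Iris–R5, Alex–R3, Yuki–R8, Dana–R7).
By König's theorem the minimum vertex cover has the same size. One such cover is {R1, R2, R3, R5, R7, R8}.

6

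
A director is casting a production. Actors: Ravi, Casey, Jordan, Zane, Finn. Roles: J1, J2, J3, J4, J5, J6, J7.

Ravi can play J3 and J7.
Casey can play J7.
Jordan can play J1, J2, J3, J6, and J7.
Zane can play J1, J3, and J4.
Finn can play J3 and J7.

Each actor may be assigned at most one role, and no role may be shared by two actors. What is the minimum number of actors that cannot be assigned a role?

1

One maximum matching: Ravi–J3, Casey–J7, Jordan–J6, Zane–J1.
The set {Ravi, Casey, Finn} has only 2 neighbours ({J3, J7}), so by Hall's theorem at most 4 of the 5 actors can be matched.
That matches 4 of the 5, leaving 1 unmatched; no matching can do better.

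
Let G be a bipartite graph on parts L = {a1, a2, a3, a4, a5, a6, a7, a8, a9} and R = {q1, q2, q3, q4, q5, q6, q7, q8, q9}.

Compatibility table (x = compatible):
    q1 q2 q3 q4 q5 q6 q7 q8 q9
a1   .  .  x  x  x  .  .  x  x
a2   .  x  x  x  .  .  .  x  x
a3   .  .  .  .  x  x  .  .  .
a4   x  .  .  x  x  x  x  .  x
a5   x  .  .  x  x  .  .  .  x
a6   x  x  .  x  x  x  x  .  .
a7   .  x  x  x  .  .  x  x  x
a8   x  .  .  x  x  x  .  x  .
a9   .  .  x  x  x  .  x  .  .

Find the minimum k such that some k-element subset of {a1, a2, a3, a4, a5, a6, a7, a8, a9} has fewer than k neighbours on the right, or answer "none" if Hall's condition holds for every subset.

none

A matching saturating every left vertex exists, for instance a1→q3, a2→q2, a3→q5, a4→q6, a5→q1, a6→q7, a7→q9, a8→q8, a9→q4.
By Hall's marriage theorem, this means |N(S)| ≥ |S| for every subset S, so no violating subset exists.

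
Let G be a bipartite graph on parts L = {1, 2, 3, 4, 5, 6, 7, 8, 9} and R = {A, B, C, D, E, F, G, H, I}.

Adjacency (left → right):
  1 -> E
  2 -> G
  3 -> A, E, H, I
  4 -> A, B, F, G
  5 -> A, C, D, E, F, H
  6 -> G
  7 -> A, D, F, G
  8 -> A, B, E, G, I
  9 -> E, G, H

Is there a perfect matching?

The set {2, 6} has only 1 neighbour ({G}), so by Hall's theorem at most 8 of the 9 left vertices can be matched.
Hence no matching covers every left vertex.

No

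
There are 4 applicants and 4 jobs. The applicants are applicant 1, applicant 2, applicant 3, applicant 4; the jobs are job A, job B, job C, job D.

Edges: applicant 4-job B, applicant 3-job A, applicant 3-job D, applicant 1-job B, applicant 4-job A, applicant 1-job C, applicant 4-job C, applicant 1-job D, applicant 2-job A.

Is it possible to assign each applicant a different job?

Yes

For example, pair applicant 1-job C, applicant 2-job A, applicant 3-job D, applicant 4-job B.
Every applicant is matched, so this is a perfect matching.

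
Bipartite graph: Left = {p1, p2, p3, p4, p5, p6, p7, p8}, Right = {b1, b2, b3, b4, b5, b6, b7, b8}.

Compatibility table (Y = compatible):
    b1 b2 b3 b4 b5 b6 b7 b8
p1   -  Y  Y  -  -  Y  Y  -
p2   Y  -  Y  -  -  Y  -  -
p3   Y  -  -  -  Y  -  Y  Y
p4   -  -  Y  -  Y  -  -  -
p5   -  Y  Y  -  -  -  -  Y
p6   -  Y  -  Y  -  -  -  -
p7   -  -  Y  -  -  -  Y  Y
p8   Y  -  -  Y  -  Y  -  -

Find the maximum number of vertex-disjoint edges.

8

A valid assignment of size 8: p1-b3, p2-b1, p3-b7, p4-b5, p5-b2, p6-b4, p7-b8, p8-b6.
This saturates every left vertex, so 8 is the maximum.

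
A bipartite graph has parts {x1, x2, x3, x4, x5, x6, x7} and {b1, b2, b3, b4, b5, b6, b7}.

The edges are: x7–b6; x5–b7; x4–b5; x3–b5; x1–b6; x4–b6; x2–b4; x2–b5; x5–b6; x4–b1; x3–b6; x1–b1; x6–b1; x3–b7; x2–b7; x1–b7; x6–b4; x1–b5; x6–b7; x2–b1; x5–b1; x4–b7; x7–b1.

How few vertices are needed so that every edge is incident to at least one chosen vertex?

A maximum matching has 5 edges (e.g. x1–b1, x2–b4, x3–b5, x4–b7, x5–b6).
By König's theorem the minimum vertex cover has the same size. One such cover is {b1, b4, b5, b6, b7}.

5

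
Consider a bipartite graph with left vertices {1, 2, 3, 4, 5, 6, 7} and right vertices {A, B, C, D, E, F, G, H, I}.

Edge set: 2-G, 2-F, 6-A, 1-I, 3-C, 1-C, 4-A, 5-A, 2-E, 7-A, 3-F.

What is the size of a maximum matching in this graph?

For example, pair 1-C, 2-E, 3-F, 4-A.
The set {4, 5, 6, 7} has only 1 neighbour ({A}), so by Hall's theorem at most 4 of the 7 left vertices can be matched.

4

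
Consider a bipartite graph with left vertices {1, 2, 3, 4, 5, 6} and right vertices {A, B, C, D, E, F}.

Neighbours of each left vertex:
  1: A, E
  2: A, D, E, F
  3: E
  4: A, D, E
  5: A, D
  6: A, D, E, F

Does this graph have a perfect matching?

No

The set {1, 2, 3, 4, 5, 6} has only 4 neighbours ({A, D, E, F}), so by Hall's theorem at most 4 of the 6 left vertices can be matched.
Hence no matching covers every left vertex.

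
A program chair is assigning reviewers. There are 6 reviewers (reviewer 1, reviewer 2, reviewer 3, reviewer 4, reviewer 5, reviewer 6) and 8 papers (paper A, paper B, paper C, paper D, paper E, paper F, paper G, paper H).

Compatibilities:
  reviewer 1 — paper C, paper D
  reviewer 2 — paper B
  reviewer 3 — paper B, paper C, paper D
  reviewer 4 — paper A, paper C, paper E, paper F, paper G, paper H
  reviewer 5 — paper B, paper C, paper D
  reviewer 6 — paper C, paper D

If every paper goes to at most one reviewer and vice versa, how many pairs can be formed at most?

One maximum matching: reviewer 1-paper C, reviewer 2-paper B, reviewer 3-paper D, reviewer 4-paper G.
The set {reviewer 1, reviewer 2, reviewer 3, reviewer 5, reviewer 6} has only 3 neighbours ({paper B, paper C, paper D}), so by Hall's theorem at most 4 of the 6 reviewers can be matched.

4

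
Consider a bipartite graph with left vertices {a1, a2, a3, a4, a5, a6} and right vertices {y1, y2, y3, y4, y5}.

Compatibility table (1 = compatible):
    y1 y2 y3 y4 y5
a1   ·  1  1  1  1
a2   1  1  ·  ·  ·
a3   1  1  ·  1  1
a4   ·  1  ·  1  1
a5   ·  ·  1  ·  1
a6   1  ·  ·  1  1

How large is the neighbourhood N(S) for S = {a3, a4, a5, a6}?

The union of neighbours of {a3, a4, a5, a6} is {y1, y2, y3, y4, y5}, which has 5 elements.
Since |N(S)| = 5 ≥ |S| = 4, Hall's condition holds for this subset.

5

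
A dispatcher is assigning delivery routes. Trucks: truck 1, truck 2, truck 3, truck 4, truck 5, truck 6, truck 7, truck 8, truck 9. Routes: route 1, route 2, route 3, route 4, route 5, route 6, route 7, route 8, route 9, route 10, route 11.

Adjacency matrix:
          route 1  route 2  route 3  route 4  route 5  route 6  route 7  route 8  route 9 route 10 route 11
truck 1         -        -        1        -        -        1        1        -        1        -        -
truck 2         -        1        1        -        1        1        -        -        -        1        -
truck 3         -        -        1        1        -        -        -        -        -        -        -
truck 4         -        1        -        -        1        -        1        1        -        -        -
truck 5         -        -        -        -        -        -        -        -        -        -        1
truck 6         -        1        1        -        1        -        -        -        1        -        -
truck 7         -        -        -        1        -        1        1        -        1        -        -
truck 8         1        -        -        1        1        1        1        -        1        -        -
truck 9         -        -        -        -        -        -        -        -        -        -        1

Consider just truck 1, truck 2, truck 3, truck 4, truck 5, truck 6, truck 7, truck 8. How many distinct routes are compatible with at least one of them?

The union of neighbours of {truck 1, truck 2, truck 3, truck 4, truck 5, truck 6, truck 7, truck 8} is {route 1, route 2, route 3, route 4, route 5, route 6, route 7, route 8, route 9, route 10, route 11}, which has 11 elements.
Since |N(S)| = 11 ≥ |S| = 8, Hall's condition holds for this subset.

11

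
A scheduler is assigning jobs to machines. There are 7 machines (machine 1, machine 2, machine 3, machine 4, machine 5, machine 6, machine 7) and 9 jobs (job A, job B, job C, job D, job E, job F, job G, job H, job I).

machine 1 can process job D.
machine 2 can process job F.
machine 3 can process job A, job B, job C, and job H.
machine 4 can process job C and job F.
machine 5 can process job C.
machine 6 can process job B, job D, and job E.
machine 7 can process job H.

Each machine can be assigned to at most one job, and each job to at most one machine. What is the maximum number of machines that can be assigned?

For example, pair machine 1-job D, machine 2-job F, machine 3-job A, machine 4-job C, machine 6-job E, machine 7-job H.
The set {machine 2, machine 4, machine 5} has only 2 neighbours ({job C, job F}), so by Hall's theorem at most 6 of the 7 machines can be matched.

6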